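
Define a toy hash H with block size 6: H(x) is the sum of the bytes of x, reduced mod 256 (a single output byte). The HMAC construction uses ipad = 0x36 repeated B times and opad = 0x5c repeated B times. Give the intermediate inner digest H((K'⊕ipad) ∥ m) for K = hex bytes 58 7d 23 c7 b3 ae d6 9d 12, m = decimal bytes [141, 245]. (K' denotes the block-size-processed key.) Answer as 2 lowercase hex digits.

23

Key hex bytes 58 7d 23 c7 b3 ae d6 9d 12 is 9 bytes > B = 6, so hash it first: H(key) = a5, then zero-pad to 6 bytes: K' = a5 00 00 00 00 00.
K' ⊕ ipad = 93 36 36 36 36 36.
Inner input = 93 36 36 36 36 36 ∥ 8d f5.
Inner hash: sum = 147+54+54+54+54+54+141+245 = 803; mod 256 = 35 → 23.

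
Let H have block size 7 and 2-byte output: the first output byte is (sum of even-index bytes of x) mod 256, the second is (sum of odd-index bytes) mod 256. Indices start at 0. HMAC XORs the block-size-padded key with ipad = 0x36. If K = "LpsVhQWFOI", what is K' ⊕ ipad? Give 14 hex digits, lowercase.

fb903636363636

Key "LpsVhQWFOI" = 4c 70 73 56 68 51 57 46 4f 49 is 10 bytes > B = 7, so hash it first: H(key) = cd a6, then zero-pad to 7 bytes: K' = cd a6 00 00 00 00 00.
XOR each byte with 0x36: cd⊕36=fb, a6⊕36=90, 00⊕36=36, 00⊕36=36, 00⊕36=36, 00⊕36=36, 00⊕36=36.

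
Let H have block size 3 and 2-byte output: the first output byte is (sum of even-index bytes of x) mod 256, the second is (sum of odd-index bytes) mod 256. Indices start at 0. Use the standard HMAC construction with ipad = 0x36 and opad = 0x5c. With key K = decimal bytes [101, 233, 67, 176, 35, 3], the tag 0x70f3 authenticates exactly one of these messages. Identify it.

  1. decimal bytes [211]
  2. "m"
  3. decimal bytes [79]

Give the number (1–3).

Key decimal bytes [101, 233, 67, 176, 35, 3] = 65 e9 43 b0 23 03 is 6 bytes > B = 3, so hash it first: H(key) = cb 9c, then zero-pad to 3 bytes: K' = cb 9c 00.
K' ⊕ ipad = fd aa 36; K' ⊕ opad = 97 c0 5c.
m1: inner = H(fd aa 36 d3) = 33 7d; tag = H(97 c0 5c 33 7d) = 70f3 ← matches
m2: inner = H(fd aa 36 6d) = 33 17; tag = H(97 c0 5c 33 17) = 0af3
m3: inner = H(fd aa 36 4f) = 33 f9; tag = H(97 c0 5c 33 f9) = ecf3

1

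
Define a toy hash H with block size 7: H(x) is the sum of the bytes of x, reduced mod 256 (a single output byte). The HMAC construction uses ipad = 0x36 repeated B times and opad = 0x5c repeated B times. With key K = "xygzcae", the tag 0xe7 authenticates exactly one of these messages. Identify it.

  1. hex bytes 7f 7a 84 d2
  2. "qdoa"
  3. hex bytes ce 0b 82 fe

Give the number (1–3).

1

Key "xygzcae" = 78 79 67 7a 63 61 65 is exactly B = 7 bytes: K' = 78 79 67 7a 63 61 65.
K' ⊕ ipad = 4e 4f 51 4c 55 57 53; K' ⊕ opad = 24 25 3b 26 3f 3d 39.
m1: inner = H(4e 4f 51 4c 55 57 53 7f 7a 84 d2) = 88; tag = H(24 25 3b 26 3f 3d 39 88) = e7 ← matches
m2: inner = H(4e 4f 51 4c 55 57 53 71 64 6f 61) = de; tag = H(24 25 3b 26 3f 3d 39 de) = 3d
m3: inner = H(4e 4f 51 4c 55 57 53 ce 0b 82 fe) = 92; tag = H(24 25 3b 26 3f 3d 39 92) = f1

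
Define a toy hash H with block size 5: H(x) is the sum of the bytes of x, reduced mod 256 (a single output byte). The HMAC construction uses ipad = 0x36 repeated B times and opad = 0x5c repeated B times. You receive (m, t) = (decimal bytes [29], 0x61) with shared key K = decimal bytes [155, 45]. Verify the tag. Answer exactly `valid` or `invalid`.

invalid

Key decimal bytes [155, 45] = 9b 2d is 2 bytes ≤ B = 5; zero-pad to 5 bytes: K' = 9b 2d 00 00 00.
K' ⊕ ipad = ad 1b 36 36 36; K' ⊕ opad = c7 71 5c 5c 5c.
Inner hash: sum = 173+27+54+54+54+29 = 391; mod 256 = 135 → 87.
Outer hash (recomputed tag): sum = 199+113+92+92+92+135 = 723; mod 256 = 211 → d3.
Recomputed tag = d3; claimed = 61 → mismatch.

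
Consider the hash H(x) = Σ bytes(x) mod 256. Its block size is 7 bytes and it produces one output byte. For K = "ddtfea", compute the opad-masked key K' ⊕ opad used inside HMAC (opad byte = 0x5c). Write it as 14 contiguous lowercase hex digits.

Key "ddtfea" = 64 64 74 66 65 61 is 6 bytes ≤ B = 7; zero-pad to 7 bytes: K' = 64 64 74 66 65 61 00.
XOR each byte with 0x5c: 64⊕5c=38, 64⊕5c=38, 74⊕5c=28, 66⊕5c=3a, 65⊕5c=39, 61⊕5c=3d, 00⊕5c=5c.

3838283a393d5c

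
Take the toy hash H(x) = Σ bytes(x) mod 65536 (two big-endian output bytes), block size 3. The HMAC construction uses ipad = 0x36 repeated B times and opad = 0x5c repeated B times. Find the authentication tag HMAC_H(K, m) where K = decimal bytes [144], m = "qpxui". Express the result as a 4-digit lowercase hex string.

01d0

Key decimal bytes [144] = 90 is 1 byte ≤ B = 3; zero-pad to 3 bytes: K' = 90 00 00.
K' ⊕ ipad = a6 36 36.  K' ⊕ opad = cc 5c 5c.
Inner input = (K'⊕ipad) ∥ m = a6 36 36 ∥ 71 70 78 75 69.
Inner hash: sum = 166+54+54+113+112+120+117+105 = 841 → 03 49.
Outer input = (K'⊕opad) ∥ inner = cc 5c 5c ∥ 03 49.
Outer hash (tag): sum = 204+92+92+3+73 = 464 → 01 d0.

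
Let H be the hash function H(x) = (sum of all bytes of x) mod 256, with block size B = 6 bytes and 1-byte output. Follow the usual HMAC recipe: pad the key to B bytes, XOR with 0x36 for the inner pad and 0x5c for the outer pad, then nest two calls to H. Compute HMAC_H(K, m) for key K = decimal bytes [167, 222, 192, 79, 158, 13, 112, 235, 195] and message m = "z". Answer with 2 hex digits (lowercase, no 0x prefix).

c0

Key decimal bytes [167, 222, 192, 79, 158, 13, 112, 235, 195] = a7 de c0 4f 9e 0d 70 eb c3 is 9 bytes > B = 6, so hash it first: H(key) = 5d, then zero-pad to 6 bytes: K' = 5d 00 00 00 00 00.
K' ⊕ ipad = 6b 36 36 36 36 36.  K' ⊕ opad = 01 5c 5c 5c 5c 5c.
Inner input = (K'⊕ipad) ∥ m = 6b 36 36 36 36 36 ∥ 7a.
Inner hash: sum = 107+54+54+54+54+54+122 = 499; mod 256 = 243 → f3.
Outer input = (K'⊕opad) ∥ inner = 01 5c 5c 5c 5c 5c ∥ f3.
Outer hash (tag): sum = 1+92+92+92+92+92+243 = 704; mod 256 = 192 → c0.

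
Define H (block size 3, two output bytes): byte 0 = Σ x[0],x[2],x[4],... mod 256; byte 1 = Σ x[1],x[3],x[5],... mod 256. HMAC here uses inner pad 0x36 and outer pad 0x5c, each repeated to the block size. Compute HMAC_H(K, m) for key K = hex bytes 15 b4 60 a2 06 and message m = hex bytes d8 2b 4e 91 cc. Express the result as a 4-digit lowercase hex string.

Key hex bytes 15 b4 60 a2 06 is 5 bytes > B = 3, so hash it first: H(key) = 7b 56, then zero-pad to 3 bytes: K' = 7b 56 00.
K' ⊕ ipad = 4d 60 36.  K' ⊕ opad = 27 0a 5c.
Inner input = (K'⊕ipad) ∥ m = 4d 60 36 ∥ d8 2b 4e 91 cc.
Inner hash: even-index sum = 319 mod 256 = 63; odd-index sum = 594 mod 256 = 82 → 3f 52.
Outer input = (K'⊕opad) ∥ inner = 27 0a 5c ∥ 3f 52.
Outer hash (tag): even-index sum = 213 mod 256 = 213; odd-index sum = 73 mod 256 = 73 → d5 49.

d549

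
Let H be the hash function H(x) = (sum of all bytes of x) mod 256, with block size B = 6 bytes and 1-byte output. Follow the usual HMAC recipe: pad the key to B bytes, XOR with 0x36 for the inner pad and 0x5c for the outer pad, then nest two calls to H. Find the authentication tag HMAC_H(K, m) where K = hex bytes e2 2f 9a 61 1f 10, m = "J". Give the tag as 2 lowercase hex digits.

4c

Key hex bytes e2 2f 9a 61 1f 10 is exactly B = 6 bytes: K' = e2 2f 9a 61 1f 10.
K' ⊕ ipad = d4 19 ac 57 29 26.  K' ⊕ opad = be 73 c6 3d 43 4c.
Inner input = (K'⊕ipad) ∥ m = d4 19 ac 57 29 26 ∥ 4a.
Inner hash: sum = 212+25+172+87+41+38+74 = 649; mod 256 = 137 → 89.
Outer input = (K'⊕opad) ∥ inner = be 73 c6 3d 43 4c ∥ 89.
Outer hash (tag): sum = 190+115+198+61+67+76+137 = 844; mod 256 = 76 → 4c.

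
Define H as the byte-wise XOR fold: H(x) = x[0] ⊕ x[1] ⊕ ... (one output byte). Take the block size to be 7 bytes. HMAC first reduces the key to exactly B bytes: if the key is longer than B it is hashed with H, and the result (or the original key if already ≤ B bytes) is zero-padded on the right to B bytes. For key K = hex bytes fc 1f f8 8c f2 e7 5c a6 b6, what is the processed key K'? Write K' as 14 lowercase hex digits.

ce000000000000

|K| = 9 > B = 7, so first hash the key.
H(K): XOR fc⊕1f⊕f8⊕8c⊕f2⊕e7⊕5c⊕a6⊕b6 = ce.
Zero-pad H(K) = ce to 7 bytes: K' = ce 00 00 00 00 00 00.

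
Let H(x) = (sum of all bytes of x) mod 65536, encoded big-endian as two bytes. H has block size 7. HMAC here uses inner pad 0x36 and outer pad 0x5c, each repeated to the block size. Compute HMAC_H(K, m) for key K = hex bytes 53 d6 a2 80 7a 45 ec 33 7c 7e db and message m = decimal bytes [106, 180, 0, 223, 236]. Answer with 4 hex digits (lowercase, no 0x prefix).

03bd

Key hex bytes 53 d6 a2 80 7a 45 ec 33 7c 7e db is 11 bytes > B = 7, so hash it first: H(key) = 05 fe, then zero-pad to 7 bytes: K' = 05 fe 00 00 00 00 00.
K' ⊕ ipad = 33 c8 36 36 36 36 36.  K' ⊕ opad = 59 a2 5c 5c 5c 5c 5c.
Inner input = (K'⊕ipad) ∥ m = 33 c8 36 36 36 36 36 ∥ 6a b4 00 df ec.
Inner hash: sum = 51+200+54+54+54+54+54+106+180+0+223+236 = 1266 → 04 f2.
Outer input = (K'⊕opad) ∥ inner = 59 a2 5c 5c 5c 5c 5c ∥ 04 f2.
Outer hash (tag): sum = 89+162+92+92+92+92+92+4+242 = 957 → 03 bd.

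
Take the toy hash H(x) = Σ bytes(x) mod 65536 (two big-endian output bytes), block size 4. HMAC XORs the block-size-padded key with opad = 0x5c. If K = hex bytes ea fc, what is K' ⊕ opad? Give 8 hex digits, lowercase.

b6a05c5c

Key hex bytes ea fc is 2 bytes ≤ B = 4; zero-pad to 4 bytes: K' = ea fc 00 00.
XOR each byte with 0x5c: ea⊕5c=b6, fc⊕5c=a0, 00⊕5c=5c, 00⊕5c=5c.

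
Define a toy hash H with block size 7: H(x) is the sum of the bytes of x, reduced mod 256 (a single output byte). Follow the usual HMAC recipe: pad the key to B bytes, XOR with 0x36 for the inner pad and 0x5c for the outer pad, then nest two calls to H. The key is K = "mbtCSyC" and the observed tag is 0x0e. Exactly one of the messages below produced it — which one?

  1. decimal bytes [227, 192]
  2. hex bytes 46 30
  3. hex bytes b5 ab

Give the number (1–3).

Key "mbtCSyC" = 6d 62 74 43 53 79 43 is exactly B = 7 bytes: K' = 6d 62 74 43 53 79 43.
K' ⊕ ipad = 5b 54 42 75 65 4f 75; K' ⊕ opad = 31 3e 28 1f 0f 25 1f.
m1: inner = H(5b 54 42 75 65 4f 75 e3 c0) = 32; tag = H(31 3e 28 1f 0f 25 1f 32) = 3b
m2: inner = H(5b 54 42 75 65 4f 75 46 30) = 05; tag = H(31 3e 28 1f 0f 25 1f 05) = 0e ← matches
m3: inner = H(5b 54 42 75 65 4f 75 b5 ab) = ef; tag = H(31 3e 28 1f 0f 25 1f ef) = f8

2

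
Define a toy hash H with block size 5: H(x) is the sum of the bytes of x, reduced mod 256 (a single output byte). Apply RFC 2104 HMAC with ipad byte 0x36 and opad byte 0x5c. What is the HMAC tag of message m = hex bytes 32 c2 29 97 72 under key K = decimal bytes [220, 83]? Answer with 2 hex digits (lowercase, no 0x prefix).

Key decimal bytes [220, 83] = dc 53 is 2 bytes ≤ B = 5; zero-pad to 5 bytes: K' = dc 53 00 00 00.
K' ⊕ ipad = ea 65 36 36 36.  K' ⊕ opad = 80 0f 5c 5c 5c.
Inner input = (K'⊕ipad) ∥ m = ea 65 36 36 36 ∥ 32 c2 29 97 72.
Inner hash: sum = 234+101+54+54+54+50+194+41+151+114 = 1047; mod 256 = 23 → 17.
Outer input = (K'⊕opad) ∥ inner = 80 0f 5c 5c 5c ∥ 17.
Outer hash (tag): sum = 128+15+92+92+92+23 = 442; mod 256 = 186 → ba.

ba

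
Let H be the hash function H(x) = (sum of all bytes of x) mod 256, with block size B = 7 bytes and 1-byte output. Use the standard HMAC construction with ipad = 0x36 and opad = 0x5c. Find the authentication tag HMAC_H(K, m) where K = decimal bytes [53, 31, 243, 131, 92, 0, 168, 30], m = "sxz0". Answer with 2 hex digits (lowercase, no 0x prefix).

Key decimal bytes [53, 31, 243, 131, 92, 0, 168, 30] = 35 1f f3 83 5c 00 a8 1e is 8 bytes > B = 7, so hash it first: H(key) = ec, then zero-pad to 7 bytes: K' = ec 00 00 00 00 00 00.
K' ⊕ ipad = da 36 36 36 36 36 36.  K' ⊕ opad = b0 5c 5c 5c 5c 5c 5c.
Inner input = (K'⊕ipad) ∥ m = da 36 36 36 36 36 36 ∥ 73 78 7a 30.
Inner hash: sum = 218+54+54+54+54+54+54+115+120+122+48 = 947; mod 256 = 179 → b3.
Outer input = (K'⊕opad) ∥ inner = b0 5c 5c 5c 5c 5c 5c ∥ b3.
Outer hash (tag): sum = 176+92+92+92+92+92+92+179 = 907; mod 256 = 139 → 8b.

8b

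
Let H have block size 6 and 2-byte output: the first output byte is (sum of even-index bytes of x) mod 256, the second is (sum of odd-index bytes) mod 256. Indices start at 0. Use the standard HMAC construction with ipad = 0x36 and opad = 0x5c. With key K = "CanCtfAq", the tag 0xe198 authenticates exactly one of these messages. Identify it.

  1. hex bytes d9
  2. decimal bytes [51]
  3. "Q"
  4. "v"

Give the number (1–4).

2

Key "CanCtfAq" = 43 61 6e 43 74 66 41 71 is 8 bytes > B = 6, so hash it first: H(key) = 66 7b, then zero-pad to 6 bytes: K' = 66 7b 00 00 00 00.
K' ⊕ ipad = 50 4d 36 36 36 36; K' ⊕ opad = 3a 27 5c 5c 5c 5c.
m1: inner = H(50 4d 36 36 36 36 d9) = 95 b9; tag = H(3a 27 5c 5c 5c 5c 95 b9) = 8798
m2: inner = H(50 4d 36 36 36 36 33) = ef b9; tag = H(3a 27 5c 5c 5c 5c ef b9) = e198 ← matches
m3: inner = H(50 4d 36 36 36 36 51) = 0d b9; tag = H(3a 27 5c 5c 5c 5c 0d b9) = ff98
m4: inner = H(50 4d 36 36 36 36 76) = 32 b9; tag = H(3a 27 5c 5c 5c 5c 32 b9) = 2498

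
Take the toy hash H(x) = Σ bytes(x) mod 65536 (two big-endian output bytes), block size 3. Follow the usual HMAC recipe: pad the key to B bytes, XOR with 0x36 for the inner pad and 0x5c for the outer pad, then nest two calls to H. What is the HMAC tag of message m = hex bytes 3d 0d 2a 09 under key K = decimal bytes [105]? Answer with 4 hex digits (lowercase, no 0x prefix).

0136

Key decimal bytes [105] = 69 is 1 byte ≤ B = 3; zero-pad to 3 bytes: K' = 69 00 00.
K' ⊕ ipad = 5f 36 36.  K' ⊕ opad = 35 5c 5c.
Inner input = (K'⊕ipad) ∥ m = 5f 36 36 ∥ 3d 0d 2a 09.
Inner hash: sum = 95+54+54+61+13+42+9 = 328 → 01 48.
Outer input = (K'⊕opad) ∥ inner = 35 5c 5c ∥ 01 48.
Outer hash (tag): sum = 53+92+92+1+72 = 310 → 01 36.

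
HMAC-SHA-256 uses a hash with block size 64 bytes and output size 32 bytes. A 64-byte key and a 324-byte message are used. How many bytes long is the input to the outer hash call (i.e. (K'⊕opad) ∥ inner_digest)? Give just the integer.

Key is 64 ≤ 64 bytes, zero-padded: |K'| = 64.
Outer input = (K'⊕opad) ∥ H(inner) → 64 + 32 = 96 bytes.

96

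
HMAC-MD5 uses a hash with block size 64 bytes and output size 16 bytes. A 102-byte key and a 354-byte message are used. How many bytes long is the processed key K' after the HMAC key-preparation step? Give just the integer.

64

Key is 102 > 64 bytes, so it is hashed to 16 bytes then zero-padded to 64: |K'| = 64.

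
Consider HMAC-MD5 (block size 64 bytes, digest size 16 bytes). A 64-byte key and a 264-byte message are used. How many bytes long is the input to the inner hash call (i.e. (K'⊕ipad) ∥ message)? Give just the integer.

Key is 64 ≤ 64 bytes, zero-padded: |K'| = 64.
Inner input = (K'⊕ipad) ∥ m → 64 + 264 = 328 bytes.

328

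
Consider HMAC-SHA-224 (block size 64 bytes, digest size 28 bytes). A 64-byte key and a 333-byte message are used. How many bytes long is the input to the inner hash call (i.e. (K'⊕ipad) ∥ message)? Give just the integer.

Key is 64 ≤ 64 bytes, zero-padded: |K'| = 64.
Inner input = (K'⊕ipad) ∥ m → 64 + 333 = 397 bytes.

397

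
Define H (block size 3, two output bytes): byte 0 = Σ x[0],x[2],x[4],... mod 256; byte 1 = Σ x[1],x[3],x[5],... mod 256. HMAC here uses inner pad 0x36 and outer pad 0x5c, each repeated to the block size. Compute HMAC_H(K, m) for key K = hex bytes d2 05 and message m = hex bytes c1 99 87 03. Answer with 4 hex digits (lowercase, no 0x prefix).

Key hex bytes d2 05 is 2 bytes ≤ B = 3; zero-pad to 3 bytes: K' = d2 05 00.
K' ⊕ ipad = e4 33 36.  K' ⊕ opad = 8e 59 5c.
Inner input = (K'⊕ipad) ∥ m = e4 33 36 ∥ c1 99 87 03.
Inner hash: even-index sum = 438 mod 256 = 182; odd-index sum = 379 mod 256 = 123 → b6 7b.
Outer input = (K'⊕opad) ∥ inner = 8e 59 5c ∥ b6 7b.
Outer hash (tag): even-index sum = 357 mod 256 = 101; odd-index sum = 271 mod 256 = 15 → 65 0f.

650f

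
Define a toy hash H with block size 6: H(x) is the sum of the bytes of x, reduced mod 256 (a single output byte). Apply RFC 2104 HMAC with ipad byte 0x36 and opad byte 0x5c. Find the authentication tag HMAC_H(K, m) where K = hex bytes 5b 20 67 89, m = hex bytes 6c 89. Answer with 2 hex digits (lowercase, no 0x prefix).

Key hex bytes 5b 20 67 89 is 4 bytes ≤ B = 6; zero-pad to 6 bytes: K' = 5b 20 67 89 00 00.
K' ⊕ ipad = 6d 16 51 bf 36 36.  K' ⊕ opad = 07 7c 3b d5 5c 5c.
Inner input = (K'⊕ipad) ∥ m = 6d 16 51 bf 36 36 ∥ 6c 89.
Inner hash: sum = 109+22+81+191+54+54+108+137 = 756; mod 256 = 244 → f4.
Outer input = (K'⊕opad) ∥ inner = 07 7c 3b d5 5c 5c ∥ f4.
Outer hash (tag): sum = 7+124+59+213+92+92+244 = 831; mod 256 = 63 → 3f.

3f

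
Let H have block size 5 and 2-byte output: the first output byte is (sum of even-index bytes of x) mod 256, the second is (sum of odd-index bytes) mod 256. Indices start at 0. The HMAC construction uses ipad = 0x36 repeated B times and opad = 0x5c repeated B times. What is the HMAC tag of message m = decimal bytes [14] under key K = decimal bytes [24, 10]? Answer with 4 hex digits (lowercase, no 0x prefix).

Key decimal bytes [24, 10] = 18 0a is 2 bytes ≤ B = 5; zero-pad to 5 bytes: K' = 18 0a 00 00 00.
K' ⊕ ipad = 2e 3c 36 36 36.  K' ⊕ opad = 44 56 5c 5c 5c.
Inner input = (K'⊕ipad) ∥ m = 2e 3c 36 36 36 ∥ 0e.
Inner hash: even-index sum = 154 mod 256 = 154; odd-index sum = 128 mod 256 = 128 → 9a 80.
Outer input = (K'⊕opad) ∥ inner = 44 56 5c 5c 5c ∥ 9a 80.
Outer hash (tag): even-index sum = 380 mod 256 = 124; odd-index sum = 332 mod 256 = 76 → 7c 4c.

7c4c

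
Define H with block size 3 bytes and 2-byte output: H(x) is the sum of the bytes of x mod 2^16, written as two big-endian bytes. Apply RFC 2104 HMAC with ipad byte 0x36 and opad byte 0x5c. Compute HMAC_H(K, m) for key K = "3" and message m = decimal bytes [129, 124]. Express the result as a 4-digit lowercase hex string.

Key "3" = 33 is 1 byte ≤ B = 3; zero-pad to 3 bytes: K' = 33 00 00.
K' ⊕ ipad = 05 36 36.  K' ⊕ opad = 6f 5c 5c.
Inner input = (K'⊕ipad) ∥ m = 05 36 36 ∥ 81 7c.
Inner hash: sum = 5+54+54+129+124 = 366 → 01 6e.
Outer input = (K'⊕opad) ∥ inner = 6f 5c 5c ∥ 01 6e.
Outer hash (tag): sum = 111+92+92+1+110 = 406 → 01 96.

0196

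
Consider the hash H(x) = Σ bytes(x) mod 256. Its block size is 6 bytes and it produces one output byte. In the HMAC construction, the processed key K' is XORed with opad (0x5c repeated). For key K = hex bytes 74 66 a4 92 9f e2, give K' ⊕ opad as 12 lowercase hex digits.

Key hex bytes 74 66 a4 92 9f e2 is exactly B = 6 bytes: K' = 74 66 a4 92 9f e2.
XOR each byte with 0x5c: 74⊕5c=28, 66⊕5c=3a, a4⊕5c=f8, 92⊕5c=ce, 9f⊕5c=c3, e2⊕5c=be.

283af8cec3be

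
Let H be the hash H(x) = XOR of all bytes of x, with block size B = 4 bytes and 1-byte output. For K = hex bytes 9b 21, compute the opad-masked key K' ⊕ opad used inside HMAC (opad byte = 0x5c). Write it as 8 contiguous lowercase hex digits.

c77d5c5c

Key hex bytes 9b 21 is 2 bytes ≤ B = 4; zero-pad to 4 bytes: K' = 9b 21 00 00.
XOR each byte with 0x5c: 9b⊕5c=c7, 21⊕5c=7d, 00⊕5c=5c, 00⊕5c=5c.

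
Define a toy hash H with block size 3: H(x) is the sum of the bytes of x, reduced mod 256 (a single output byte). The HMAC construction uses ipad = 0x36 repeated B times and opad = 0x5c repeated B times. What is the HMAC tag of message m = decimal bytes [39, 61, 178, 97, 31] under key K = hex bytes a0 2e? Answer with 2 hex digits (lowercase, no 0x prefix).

Key hex bytes a0 2e is 2 bytes ≤ B = 3; zero-pad to 3 bytes: K' = a0 2e 00.
K' ⊕ ipad = 96 18 36.  K' ⊕ opad = fc 72 5c.
Inner input = (K'⊕ipad) ∥ m = 96 18 36 ∥ 27 3d b2 61 1f.
Inner hash: sum = 150+24+54+39+61+178+97+31 = 634; mod 256 = 122 → 7a.
Outer input = (K'⊕opad) ∥ inner = fc 72 5c ∥ 7a.
Outer hash (tag): sum = 252+114+92+122 = 580; mod 256 = 68 → 44.

44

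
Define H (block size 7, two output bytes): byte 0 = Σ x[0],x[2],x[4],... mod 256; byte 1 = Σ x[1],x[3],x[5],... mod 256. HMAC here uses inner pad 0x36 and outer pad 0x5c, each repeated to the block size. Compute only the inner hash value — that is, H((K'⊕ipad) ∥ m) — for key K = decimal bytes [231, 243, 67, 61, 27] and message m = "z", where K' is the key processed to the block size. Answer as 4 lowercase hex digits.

a980

Key decimal bytes [231, 243, 67, 61, 27] = e7 f3 43 3d 1b is 5 bytes ≤ B = 7; zero-pad to 7 bytes: K' = e7 f3 43 3d 1b 00 00.
K' ⊕ ipad = d1 c5 75 0b 2d 36 36.
Inner input = d1 c5 75 0b 2d 36 36 ∥ 7a.
Inner hash: even-index sum = 425 mod 256 = 169; odd-index sum = 384 mod 256 = 128 → a9 80.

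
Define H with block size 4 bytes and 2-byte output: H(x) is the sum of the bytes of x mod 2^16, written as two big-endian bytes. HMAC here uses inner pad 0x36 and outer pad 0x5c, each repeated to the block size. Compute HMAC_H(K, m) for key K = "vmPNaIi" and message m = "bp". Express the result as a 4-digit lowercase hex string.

01f4

Key "vmPNaIi" = 76 6d 50 4e 61 49 69 is 7 bytes > B = 4, so hash it first: H(key) = 02 94, then zero-pad to 4 bytes: K' = 02 94 00 00.
K' ⊕ ipad = 34 a2 36 36.  K' ⊕ opad = 5e c8 5c 5c.
Inner input = (K'⊕ipad) ∥ m = 34 a2 36 36 ∥ 62 70.
Inner hash: sum = 52+162+54+54+98+112 = 532 → 02 14.
Outer input = (K'⊕opad) ∥ inner = 5e c8 5c 5c ∥ 02 14.
Outer hash (tag): sum = 94+200+92+92+2+20 = 500 → 01 f4.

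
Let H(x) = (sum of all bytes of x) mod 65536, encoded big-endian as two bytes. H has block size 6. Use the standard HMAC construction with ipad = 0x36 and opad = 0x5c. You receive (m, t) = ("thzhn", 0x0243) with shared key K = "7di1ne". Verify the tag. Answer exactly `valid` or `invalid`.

valid

Key "7di1ne" = 37 64 69 31 6e 65 is exactly B = 6 bytes: K' = 37 64 69 31 6e 65.
K' ⊕ ipad = 01 52 5f 07 58 53; K' ⊕ opad = 6b 38 35 6d 32 39.
Inner hash: sum = 1+82+95+7+88+83+116+104+122+104+110 = 912 → 03 90.
Outer hash (recomputed tag): sum = 107+56+53+109+50+57+3+144 = 579 → 02 43.
Recomputed tag = 0243; claimed = 0243 → match.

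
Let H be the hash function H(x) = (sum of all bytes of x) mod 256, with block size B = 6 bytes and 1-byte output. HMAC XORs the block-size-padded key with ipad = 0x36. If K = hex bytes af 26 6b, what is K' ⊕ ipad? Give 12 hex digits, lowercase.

Key hex bytes af 26 6b is 3 bytes ≤ B = 6; zero-pad to 6 bytes: K' = af 26 6b 00 00 00.
XOR each byte with 0x36: af⊕36=99, 26⊕36=10, 6b⊕36=5d, 00⊕36=36, 00⊕36=36, 00⊕36=36.

99105d363636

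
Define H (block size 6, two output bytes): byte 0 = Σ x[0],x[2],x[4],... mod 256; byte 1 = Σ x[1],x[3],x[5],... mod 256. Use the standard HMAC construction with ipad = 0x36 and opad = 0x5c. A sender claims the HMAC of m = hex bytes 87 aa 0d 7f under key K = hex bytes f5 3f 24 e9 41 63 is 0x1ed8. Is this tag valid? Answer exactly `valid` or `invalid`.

invalid

Key hex bytes f5 3f 24 e9 41 63 is exactly B = 6 bytes: K' = f5 3f 24 e9 41 63.
K' ⊕ ipad = c3 09 12 df 77 55; K' ⊕ opad = a9 63 78 b5 1d 3f.
Inner hash: even-index sum = 480 mod 256 = 224; odd-index sum = 614 mod 256 = 102 → e0 66.
Outer hash (recomputed tag): even-index sum = 542 mod 256 = 30; odd-index sum = 445 mod 256 = 189 → 1e bd.
Recomputed tag = 1ebd; claimed = 1ed8 → mismatch.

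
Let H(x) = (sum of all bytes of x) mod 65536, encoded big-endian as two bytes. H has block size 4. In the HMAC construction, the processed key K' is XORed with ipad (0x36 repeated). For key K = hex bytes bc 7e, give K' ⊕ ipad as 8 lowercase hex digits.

8a483636

Key hex bytes bc 7e is 2 bytes ≤ B = 4; zero-pad to 4 bytes: K' = bc 7e 00 00.
XOR each byte with 0x36: bc⊕36=8a, 7e⊕36=48, 00⊕36=36, 00⊕36=36.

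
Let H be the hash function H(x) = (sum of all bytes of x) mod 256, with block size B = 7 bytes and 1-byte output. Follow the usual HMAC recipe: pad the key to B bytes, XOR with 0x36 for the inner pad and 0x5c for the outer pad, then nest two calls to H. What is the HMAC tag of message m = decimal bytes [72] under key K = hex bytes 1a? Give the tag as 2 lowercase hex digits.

Key hex bytes 1a is 1 byte ≤ B = 7; zero-pad to 7 bytes: K' = 1a 00 00 00 00 00 00.
K' ⊕ ipad = 2c 36 36 36 36 36 36.  K' ⊕ opad = 46 5c 5c 5c 5c 5c 5c.
Inner input = (K'⊕ipad) ∥ m = 2c 36 36 36 36 36 36 ∥ 48.
Inner hash: sum = 44+54+54+54+54+54+54+72 = 440; mod 256 = 184 → b8.
Outer input = (K'⊕opad) ∥ inner = 46 5c 5c 5c 5c 5c 5c ∥ b8.
Outer hash (tag): sum = 70+92+92+92+92+92+92+184 = 806; mod 256 = 38 → 26.

26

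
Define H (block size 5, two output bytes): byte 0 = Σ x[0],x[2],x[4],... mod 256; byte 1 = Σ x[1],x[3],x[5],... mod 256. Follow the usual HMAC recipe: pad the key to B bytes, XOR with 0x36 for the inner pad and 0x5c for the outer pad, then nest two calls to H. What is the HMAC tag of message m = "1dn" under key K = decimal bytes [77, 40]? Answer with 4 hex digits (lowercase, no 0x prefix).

bc1b

Key decimal bytes [77, 40] = 4d 28 is 2 bytes ≤ B = 5; zero-pad to 5 bytes: K' = 4d 28 00 00 00.
K' ⊕ ipad = 7b 1e 36 36 36.  K' ⊕ opad = 11 74 5c 5c 5c.
Inner input = (K'⊕ipad) ∥ m = 7b 1e 36 36 36 ∥ 31 64 6e.
Inner hash: even-index sum = 331 mod 256 = 75; odd-index sum = 243 mod 256 = 243 → 4b f3.
Outer input = (K'⊕opad) ∥ inner = 11 74 5c 5c 5c ∥ 4b f3.
Outer hash (tag): even-index sum = 444 mod 256 = 188; odd-index sum = 283 mod 256 = 27 → bc 1b.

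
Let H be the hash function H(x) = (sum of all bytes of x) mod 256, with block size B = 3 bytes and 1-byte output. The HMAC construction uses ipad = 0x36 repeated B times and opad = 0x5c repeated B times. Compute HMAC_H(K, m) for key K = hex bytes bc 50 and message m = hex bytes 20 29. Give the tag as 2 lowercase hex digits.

Key hex bytes bc 50 is 2 bytes ≤ B = 3; zero-pad to 3 bytes: K' = bc 50 00.
K' ⊕ ipad = 8a 66 36.  K' ⊕ opad = e0 0c 5c.
Inner input = (K'⊕ipad) ∥ m = 8a 66 36 ∥ 20 29.
Inner hash: sum = 138+102+54+32+41 = 367; mod 256 = 111 → 6f.
Outer input = (K'⊕opad) ∥ inner = e0 0c 5c ∥ 6f.
Outer hash (tag): sum = 224+12+92+111 = 439; mod 256 = 183 → b7.

b7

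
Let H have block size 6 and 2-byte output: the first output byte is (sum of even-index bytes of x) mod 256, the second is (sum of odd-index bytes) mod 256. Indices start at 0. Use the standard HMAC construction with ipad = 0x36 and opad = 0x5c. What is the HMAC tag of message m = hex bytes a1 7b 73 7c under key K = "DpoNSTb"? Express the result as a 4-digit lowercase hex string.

ca8d

Key "DpoNSTb" = 44 70 6f 4e 53 54 62 is 7 bytes > B = 6, so hash it first: H(key) = 68 12, then zero-pad to 6 bytes: K' = 68 12 00 00 00 00.
K' ⊕ ipad = 5e 24 36 36 36 36.  K' ⊕ opad = 34 4e 5c 5c 5c 5c.
Inner input = (K'⊕ipad) ∥ m = 5e 24 36 36 36 36 ∥ a1 7b 73 7c.
Inner hash: even-index sum = 478 mod 256 = 222; odd-index sum = 391 mod 256 = 135 → de 87.
Outer input = (K'⊕opad) ∥ inner = 34 4e 5c 5c 5c 5c ∥ de 87.
Outer hash (tag): even-index sum = 458 mod 256 = 202; odd-index sum = 397 mod 256 = 141 → ca 8d.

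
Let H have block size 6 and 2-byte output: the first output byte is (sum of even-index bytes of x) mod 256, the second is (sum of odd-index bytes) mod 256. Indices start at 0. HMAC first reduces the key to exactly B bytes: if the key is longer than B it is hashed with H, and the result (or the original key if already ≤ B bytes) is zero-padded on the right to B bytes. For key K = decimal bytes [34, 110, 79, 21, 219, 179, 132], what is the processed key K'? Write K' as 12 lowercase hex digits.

|K| = 7 > B = 6, so first hash the key.
H(K): even-index sum = 464 mod 256 = 208; odd-index sum = 310 mod 256 = 54 → d0 36.
Zero-pad H(K) = d0 36 to 6 bytes: K' = d0 36 00 00 00 00.

d03600000000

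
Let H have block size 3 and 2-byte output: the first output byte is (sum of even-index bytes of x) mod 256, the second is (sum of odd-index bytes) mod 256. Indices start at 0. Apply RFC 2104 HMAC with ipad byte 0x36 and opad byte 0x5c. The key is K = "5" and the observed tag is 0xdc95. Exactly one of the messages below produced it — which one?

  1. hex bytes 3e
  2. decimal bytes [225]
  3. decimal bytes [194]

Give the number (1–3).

Key "5" = 35 is 1 byte ≤ B = 3; zero-pad to 3 bytes: K' = 35 00 00.
K' ⊕ ipad = 03 36 36; K' ⊕ opad = 69 5c 5c.
m1: inner = H(03 36 36 3e) = 39 74; tag = H(69 5c 5c 39 74) = 3995
m2: inner = H(03 36 36 e1) = 39 17; tag = H(69 5c 5c 39 17) = dc95 ← matches
m3: inner = H(03 36 36 c2) = 39 f8; tag = H(69 5c 5c 39 f8) = bd95

2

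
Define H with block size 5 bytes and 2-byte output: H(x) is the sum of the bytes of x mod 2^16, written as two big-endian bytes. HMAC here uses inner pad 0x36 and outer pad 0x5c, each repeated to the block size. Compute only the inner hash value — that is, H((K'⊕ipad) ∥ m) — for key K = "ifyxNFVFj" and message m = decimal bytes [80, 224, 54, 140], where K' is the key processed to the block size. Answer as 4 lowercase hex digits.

Key "ifyxNFVFj" = 69 66 79 78 4e 46 56 46 6a is 9 bytes > B = 5, so hash it first: H(key) = 03 5a, then zero-pad to 5 bytes: K' = 03 5a 00 00 00.
K' ⊕ ipad = 35 6c 36 36 36.
Inner input = 35 6c 36 36 36 ∥ 50 e0 36 8c.
Inner hash: sum = 53+108+54+54+54+80+224+54+140 = 821 → 03 35.

0335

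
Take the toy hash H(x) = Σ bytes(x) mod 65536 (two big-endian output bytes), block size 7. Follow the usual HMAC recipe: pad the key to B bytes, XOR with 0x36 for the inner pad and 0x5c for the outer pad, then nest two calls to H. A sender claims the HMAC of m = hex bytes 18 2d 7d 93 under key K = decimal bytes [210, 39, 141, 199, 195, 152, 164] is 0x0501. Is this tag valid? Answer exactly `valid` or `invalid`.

valid

Key decimal bytes [210, 39, 141, 199, 195, 152, 164] = d2 27 8d c7 c3 98 a4 is exactly B = 7 bytes: K' = d2 27 8d c7 c3 98 a4.
K' ⊕ ipad = e4 11 bb f1 f5 ae 92; K' ⊕ opad = 8e 7b d1 9b 9f c4 f8.
Inner hash: sum = 228+17+187+241+245+174+146+24+45+125+147 = 1579 → 06 2b.
Outer hash (recomputed tag): sum = 142+123+209+155+159+196+248+6+43 = 1281 → 05 01.
Recomputed tag = 0501; claimed = 0501 → match.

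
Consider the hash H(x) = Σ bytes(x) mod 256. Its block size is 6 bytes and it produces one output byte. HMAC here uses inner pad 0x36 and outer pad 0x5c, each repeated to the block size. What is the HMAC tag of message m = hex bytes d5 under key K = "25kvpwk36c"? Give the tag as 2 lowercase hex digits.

Key "25kvpwk36c" = 32 35 6b 76 70 77 6b 33 36 63 is 10 bytes > B = 6, so hash it first: H(key) = 66, then zero-pad to 6 bytes: K' = 66 00 00 00 00 00.
K' ⊕ ipad = 50 36 36 36 36 36.  K' ⊕ opad = 3a 5c 5c 5c 5c 5c.
Inner input = (K'⊕ipad) ∥ m = 50 36 36 36 36 36 ∥ d5.
Inner hash: sum = 80+54+54+54+54+54+213 = 563; mod 256 = 51 → 33.
Outer input = (K'⊕opad) ∥ inner = 3a 5c 5c 5c 5c 5c ∥ 33.
Outer hash (tag): sum = 58+92+92+92+92+92+51 = 569; mod 256 = 57 → 39.

39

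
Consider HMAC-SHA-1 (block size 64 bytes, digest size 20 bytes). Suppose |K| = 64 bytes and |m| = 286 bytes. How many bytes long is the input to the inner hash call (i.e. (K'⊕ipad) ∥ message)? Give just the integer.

Key is 64 ≤ 64 bytes, zero-padded: |K'| = 64.
Inner input = (K'⊕ipad) ∥ m → 64 + 286 = 350 bytes.

350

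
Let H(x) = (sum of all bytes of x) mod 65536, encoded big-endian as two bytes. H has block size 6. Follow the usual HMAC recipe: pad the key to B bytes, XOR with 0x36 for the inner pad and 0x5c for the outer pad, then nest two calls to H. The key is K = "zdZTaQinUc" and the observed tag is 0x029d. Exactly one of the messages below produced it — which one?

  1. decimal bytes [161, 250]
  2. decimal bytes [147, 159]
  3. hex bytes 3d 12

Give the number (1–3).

2

Key "zdZTaQinUc" = 7a 64 5a 54 61 51 69 6e 55 63 is 10 bytes > B = 6, so hash it first: H(key) = 03 cd, then zero-pad to 6 bytes: K' = 03 cd 00 00 00 00.
K' ⊕ ipad = 35 fb 36 36 36 36; K' ⊕ opad = 5f 91 5c 5c 5c 5c.
m1: inner = H(35 fb 36 36 36 36 a1 fa) = 03 a3; tag = H(5f 91 5c 5c 5c 5c 03 a3) = 0306
m2: inner = H(35 fb 36 36 36 36 93 9f) = 03 3a; tag = H(5f 91 5c 5c 5c 5c 03 3a) = 029d ← matches
m3: inner = H(35 fb 36 36 36 36 3d 12) = 02 57; tag = H(5f 91 5c 5c 5c 5c 02 57) = 02b9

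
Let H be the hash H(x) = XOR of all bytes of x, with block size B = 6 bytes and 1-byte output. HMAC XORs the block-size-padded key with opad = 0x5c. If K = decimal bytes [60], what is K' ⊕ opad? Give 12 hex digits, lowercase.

605c5c5c5c5c

Key decimal bytes [60] = 3c is 1 byte ≤ B = 6; zero-pad to 6 bytes: K' = 3c 00 00 00 00 00.
XOR each byte with 0x5c: 3c⊕5c=60, 00⊕5c=5c, 00⊕5c=5c, 00⊕5c=5c, 00⊕5c=5c, 00⊕5c=5c.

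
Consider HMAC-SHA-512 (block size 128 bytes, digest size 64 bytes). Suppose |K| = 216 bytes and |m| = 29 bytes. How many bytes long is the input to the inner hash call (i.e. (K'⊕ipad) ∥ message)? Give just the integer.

157

Key is 216 > 128 bytes, so it is hashed to 64 bytes then zero-padded to 128: |K'| = 128.
Inner input = (K'⊕ipad) ∥ m → 128 + 29 = 157 bytes.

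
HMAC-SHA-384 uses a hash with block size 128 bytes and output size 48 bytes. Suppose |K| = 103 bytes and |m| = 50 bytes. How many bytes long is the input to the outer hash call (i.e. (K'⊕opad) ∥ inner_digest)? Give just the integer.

176

Key is 103 ≤ 128 bytes, zero-padded: |K'| = 128.
Outer input = (K'⊕opad) ∥ H(inner) → 128 + 48 = 176 bytes.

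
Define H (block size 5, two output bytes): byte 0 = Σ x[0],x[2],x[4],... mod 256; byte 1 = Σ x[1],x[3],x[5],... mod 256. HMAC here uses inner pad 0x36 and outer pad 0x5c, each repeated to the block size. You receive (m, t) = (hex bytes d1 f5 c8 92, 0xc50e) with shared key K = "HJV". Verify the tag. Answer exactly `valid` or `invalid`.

invalid

Key "HJV" = 48 4a 56 is 3 bytes ≤ B = 5; zero-pad to 5 bytes: K' = 48 4a 56 00 00.
K' ⊕ ipad = 7e 7c 60 36 36; K' ⊕ opad = 14 16 0a 5c 5c.
Inner hash: even-index sum = 667 mod 256 = 155; odd-index sum = 587 mod 256 = 75 → 9b 4b.
Outer hash (recomputed tag): even-index sum = 197 mod 256 = 197; odd-index sum = 269 mod 256 = 13 → c5 0d.
Recomputed tag = c50d; claimed = c50e → mismatch.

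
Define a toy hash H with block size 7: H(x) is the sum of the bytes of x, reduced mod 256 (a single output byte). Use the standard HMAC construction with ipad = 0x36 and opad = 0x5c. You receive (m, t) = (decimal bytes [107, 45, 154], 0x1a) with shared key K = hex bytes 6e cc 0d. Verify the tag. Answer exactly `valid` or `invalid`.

valid

Key hex bytes 6e cc 0d is 3 bytes ≤ B = 7; zero-pad to 7 bytes: K' = 6e cc 0d 00 00 00 00.
K' ⊕ ipad = 58 fa 3b 36 36 36 36; K' ⊕ opad = 32 90 51 5c 5c 5c 5c.
Inner hash: sum = 88+250+59+54+54+54+54+107+45+154 = 919; mod 256 = 151 → 97.
Outer hash (recomputed tag): sum = 50+144+81+92+92+92+92+151 = 794; mod 256 = 26 → 1a.
Recomputed tag = 1a; claimed = 1a → match.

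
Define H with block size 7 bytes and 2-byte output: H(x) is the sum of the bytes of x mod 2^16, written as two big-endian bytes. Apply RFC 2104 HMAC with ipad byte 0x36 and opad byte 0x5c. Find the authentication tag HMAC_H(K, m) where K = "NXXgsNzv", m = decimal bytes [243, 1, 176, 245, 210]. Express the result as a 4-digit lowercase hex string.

0347

Key "NXXgsNzv" = 4e 58 58 67 73 4e 7a 76 is 8 bytes > B = 7, so hash it first: H(key) = 03 16, then zero-pad to 7 bytes: K' = 03 16 00 00 00 00 00.
K' ⊕ ipad = 35 20 36 36 36 36 36.  K' ⊕ opad = 5f 4a 5c 5c 5c 5c 5c.
Inner input = (K'⊕ipad) ∥ m = 35 20 36 36 36 36 36 ∥ f3 01 b0 f5 d2.
Inner hash: sum = 53+32+54+54+54+54+54+243+1+176+245+210 = 1230 → 04 ce.
Outer input = (K'⊕opad) ∥ inner = 5f 4a 5c 5c 5c 5c 5c ∥ 04 ce.
Outer hash (tag): sum = 95+74+92+92+92+92+92+4+206 = 839 → 03 47.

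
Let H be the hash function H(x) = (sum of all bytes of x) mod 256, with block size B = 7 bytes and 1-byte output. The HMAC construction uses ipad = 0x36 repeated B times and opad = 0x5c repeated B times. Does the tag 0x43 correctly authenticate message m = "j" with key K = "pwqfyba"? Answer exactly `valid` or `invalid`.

invalid

Key "pwqfyba" = 70 77 71 66 79 62 61 is exactly B = 7 bytes: K' = 70 77 71 66 79 62 61.
K' ⊕ ipad = 46 41 47 50 4f 54 57; K' ⊕ opad = 2c 2b 2d 3a 25 3e 3d.
Inner hash: sum = 70+65+71+80+79+84+87+106 = 642; mod 256 = 130 → 82.
Outer hash (recomputed tag): sum = 44+43+45+58+37+62+61+130 = 480; mod 256 = 224 → e0.
Recomputed tag = e0; claimed = 43 → mismatch.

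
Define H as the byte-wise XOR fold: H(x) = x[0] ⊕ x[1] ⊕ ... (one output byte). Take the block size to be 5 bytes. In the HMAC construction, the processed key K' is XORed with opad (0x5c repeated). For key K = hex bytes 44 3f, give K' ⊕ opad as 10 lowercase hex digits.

18635c5c5c

Key hex bytes 44 3f is 2 bytes ≤ B = 5; zero-pad to 5 bytes: K' = 44 3f 00 00 00.
XOR each byte with 0x5c: 44⊕5c=18, 3f⊕5c=63, 00⊕5c=5c, 00⊕5c=5c, 00⊕5c=5c.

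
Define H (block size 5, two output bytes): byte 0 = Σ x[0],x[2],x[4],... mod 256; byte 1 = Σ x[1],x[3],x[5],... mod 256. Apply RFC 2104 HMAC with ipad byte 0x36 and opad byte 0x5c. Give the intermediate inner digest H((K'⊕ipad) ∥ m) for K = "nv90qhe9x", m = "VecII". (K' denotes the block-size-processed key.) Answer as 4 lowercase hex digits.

dda9

Key "nv90qhe9x" = 6e 76 39 30 71 68 65 39 78 is 9 bytes > B = 5, so hash it first: H(key) = f5 47, then zero-pad to 5 bytes: K' = f5 47 00 00 00.
K' ⊕ ipad = c3 71 36 36 36.
Inner input = c3 71 36 36 36 ∥ 56 65 63 49 49.
Inner hash: even-index sum = 477 mod 256 = 221; odd-index sum = 425 mod 256 = 169 → dd a9.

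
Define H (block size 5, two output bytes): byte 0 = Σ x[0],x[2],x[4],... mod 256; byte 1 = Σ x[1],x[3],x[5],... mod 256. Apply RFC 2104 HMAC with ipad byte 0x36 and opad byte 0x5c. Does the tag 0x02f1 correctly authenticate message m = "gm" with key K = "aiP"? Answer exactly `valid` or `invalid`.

Key "aiP" = 61 69 50 is 3 bytes ≤ B = 5; zero-pad to 5 bytes: K' = 61 69 50 00 00.
K' ⊕ ipad = 57 5f 66 36 36; K' ⊕ opad = 3d 35 0c 5c 5c.
Inner hash: even-index sum = 352 mod 256 = 96; odd-index sum = 252 mod 256 = 252 → 60 fc.
Outer hash (recomputed tag): even-index sum = 417 mod 256 = 161; odd-index sum = 241 mod 256 = 241 → a1 f1.
Recomputed tag = a1f1; claimed = 02f1 → mismatch.

invalid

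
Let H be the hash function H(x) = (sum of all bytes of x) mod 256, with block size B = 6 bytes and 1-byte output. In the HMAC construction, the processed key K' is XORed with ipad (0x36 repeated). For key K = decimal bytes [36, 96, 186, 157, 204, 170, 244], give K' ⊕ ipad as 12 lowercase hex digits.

733636363636

Key decimal bytes [36, 96, 186, 157, 204, 170, 244] = 24 60 ba 9d cc aa f4 is 7 bytes > B = 6, so hash it first: H(key) = 45, then zero-pad to 6 bytes: K' = 45 00 00 00 00 00.
XOR each byte with 0x36: 45⊕36=73, 00⊕36=36, 00⊕36=36, 00⊕36=36, 00⊕36=36, 00⊕36=36.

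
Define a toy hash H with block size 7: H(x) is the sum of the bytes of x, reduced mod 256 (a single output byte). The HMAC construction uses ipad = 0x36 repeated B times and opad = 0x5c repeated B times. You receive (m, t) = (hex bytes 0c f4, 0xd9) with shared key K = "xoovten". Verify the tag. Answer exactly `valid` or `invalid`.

invalid

Key "xoovten" = 78 6f 6f 76 74 65 6e is exactly B = 7 bytes: K' = 78 6f 6f 76 74 65 6e.
K' ⊕ ipad = 4e 59 59 40 42 53 58; K' ⊕ opad = 24 33 33 2a 28 39 32.
Inner hash: sum = 78+89+89+64+66+83+88+12+244 = 813; mod 256 = 45 → 2d.
Outer hash (recomputed tag): sum = 36+51+51+42+40+57+50+45 = 372; mod 256 = 116 → 74.
Recomputed tag = 74; claimed = d9 → mismatch.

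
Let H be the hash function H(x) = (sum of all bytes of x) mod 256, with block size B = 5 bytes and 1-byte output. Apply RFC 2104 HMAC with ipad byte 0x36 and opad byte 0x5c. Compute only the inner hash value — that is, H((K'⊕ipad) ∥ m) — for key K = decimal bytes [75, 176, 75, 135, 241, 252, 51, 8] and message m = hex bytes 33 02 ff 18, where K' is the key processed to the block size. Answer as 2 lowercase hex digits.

Key decimal bytes [75, 176, 75, 135, 241, 252, 51, 8] = 4b b0 4b 87 f1 fc 33 08 is 8 bytes > B = 5, so hash it first: H(key) = f5, then zero-pad to 5 bytes: K' = f5 00 00 00 00.
K' ⊕ ipad = c3 36 36 36 36.
Inner input = c3 36 36 36 36 ∥ 33 02 ff 18.
Inner hash: sum = 195+54+54+54+54+51+2+255+24 = 743; mod 256 = 231 → e7.

e7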